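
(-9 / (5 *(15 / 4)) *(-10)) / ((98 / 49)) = 12 / 5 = 2.40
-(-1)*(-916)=-916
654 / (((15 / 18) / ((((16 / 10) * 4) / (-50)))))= -62784 / 625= -100.45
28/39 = 0.72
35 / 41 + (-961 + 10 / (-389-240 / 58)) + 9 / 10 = -4484029591 / 4674410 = -959.27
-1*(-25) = 25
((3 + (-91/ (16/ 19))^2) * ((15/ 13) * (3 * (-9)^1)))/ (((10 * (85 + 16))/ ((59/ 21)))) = -4763402937/ 4705792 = -1012.24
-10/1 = -10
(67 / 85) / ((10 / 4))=134 / 425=0.32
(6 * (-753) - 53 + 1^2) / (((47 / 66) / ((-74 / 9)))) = 7439960 / 141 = 52765.67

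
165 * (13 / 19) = 2145 / 19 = 112.89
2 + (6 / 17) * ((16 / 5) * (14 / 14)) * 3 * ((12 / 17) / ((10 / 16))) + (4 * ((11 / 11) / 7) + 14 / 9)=3620324 / 455175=7.95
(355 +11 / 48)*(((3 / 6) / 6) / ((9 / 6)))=17051 / 864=19.73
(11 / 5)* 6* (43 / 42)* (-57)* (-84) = 64706.40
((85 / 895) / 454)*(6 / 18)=17 / 243798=0.00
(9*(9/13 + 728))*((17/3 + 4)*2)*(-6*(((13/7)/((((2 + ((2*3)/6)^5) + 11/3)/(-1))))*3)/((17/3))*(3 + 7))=133512462/119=1121953.46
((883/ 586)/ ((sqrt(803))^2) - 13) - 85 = -46113801/ 470558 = -98.00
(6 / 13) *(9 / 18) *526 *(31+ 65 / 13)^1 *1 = 56808 / 13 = 4369.85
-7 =-7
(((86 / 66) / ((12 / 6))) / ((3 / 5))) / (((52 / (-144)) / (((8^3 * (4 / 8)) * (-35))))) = 3852800 / 143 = 26942.66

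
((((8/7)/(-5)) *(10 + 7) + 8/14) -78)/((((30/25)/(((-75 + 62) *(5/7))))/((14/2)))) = 92495/21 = 4404.52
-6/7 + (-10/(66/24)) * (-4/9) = 526/693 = 0.76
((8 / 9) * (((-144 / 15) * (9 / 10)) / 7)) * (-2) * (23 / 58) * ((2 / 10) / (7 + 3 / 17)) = 37536 / 1547875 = 0.02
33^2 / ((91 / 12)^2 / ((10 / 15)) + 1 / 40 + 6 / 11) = 5749920 / 458467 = 12.54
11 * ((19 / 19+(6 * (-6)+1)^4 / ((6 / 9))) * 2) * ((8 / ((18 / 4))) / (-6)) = -396165176 / 27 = -14672784.30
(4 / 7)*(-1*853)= -3412 / 7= -487.43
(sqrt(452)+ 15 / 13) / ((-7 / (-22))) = 330 / 91+ 44 * sqrt(113) / 7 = 70.44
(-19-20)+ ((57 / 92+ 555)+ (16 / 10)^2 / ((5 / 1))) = 5947013 / 11500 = 517.13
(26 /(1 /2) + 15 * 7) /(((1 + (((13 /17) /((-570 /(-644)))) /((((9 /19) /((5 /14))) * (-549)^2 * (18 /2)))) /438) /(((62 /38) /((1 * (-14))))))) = -1327105181929563 /72531329070641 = -18.30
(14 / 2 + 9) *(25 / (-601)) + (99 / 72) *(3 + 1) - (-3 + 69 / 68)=278709 / 40868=6.82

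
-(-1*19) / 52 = 19 / 52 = 0.37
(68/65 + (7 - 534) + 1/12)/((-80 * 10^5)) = 410179/6240000000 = 0.00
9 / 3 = 3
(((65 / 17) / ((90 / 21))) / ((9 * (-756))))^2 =169 / 9829532736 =0.00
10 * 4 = 40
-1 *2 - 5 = -7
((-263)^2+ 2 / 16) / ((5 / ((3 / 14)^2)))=4980177 / 7840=635.23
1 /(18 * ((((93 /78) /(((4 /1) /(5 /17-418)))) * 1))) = -884 /1981179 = -0.00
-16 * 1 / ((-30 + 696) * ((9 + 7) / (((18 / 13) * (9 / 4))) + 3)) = -72 / 24383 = -0.00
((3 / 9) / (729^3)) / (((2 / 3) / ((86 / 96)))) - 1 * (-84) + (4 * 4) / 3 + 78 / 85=285315044286727 / 3161351190240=90.25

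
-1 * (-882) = 882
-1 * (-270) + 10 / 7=1900 / 7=271.43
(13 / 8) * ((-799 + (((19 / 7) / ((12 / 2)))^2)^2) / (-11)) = 32319492179 / 273829248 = 118.03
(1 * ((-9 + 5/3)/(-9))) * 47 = 1034/27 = 38.30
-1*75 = -75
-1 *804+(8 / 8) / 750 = -602999 / 750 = -804.00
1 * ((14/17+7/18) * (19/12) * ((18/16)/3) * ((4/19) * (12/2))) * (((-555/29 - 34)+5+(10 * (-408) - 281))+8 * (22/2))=-15497041/3944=-3929.27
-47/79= -0.59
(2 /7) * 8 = 16 /7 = 2.29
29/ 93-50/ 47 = -3287/ 4371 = -0.75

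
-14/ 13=-1.08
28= 28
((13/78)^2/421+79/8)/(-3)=-299333/90936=-3.29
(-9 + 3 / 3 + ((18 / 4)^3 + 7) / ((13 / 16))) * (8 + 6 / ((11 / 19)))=296132 / 143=2070.85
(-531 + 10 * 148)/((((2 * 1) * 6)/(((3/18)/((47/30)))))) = 8.41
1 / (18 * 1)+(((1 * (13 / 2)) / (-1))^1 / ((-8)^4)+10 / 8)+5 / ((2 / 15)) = 2860939 / 73728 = 38.80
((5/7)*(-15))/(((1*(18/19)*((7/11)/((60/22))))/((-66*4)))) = 627000/49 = 12795.92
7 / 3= 2.33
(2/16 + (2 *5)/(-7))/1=-73/56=-1.30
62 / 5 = 12.40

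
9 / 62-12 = -11.85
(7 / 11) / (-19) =-7 / 209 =-0.03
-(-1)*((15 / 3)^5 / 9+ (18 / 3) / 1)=3179 / 9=353.22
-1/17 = -0.06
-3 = -3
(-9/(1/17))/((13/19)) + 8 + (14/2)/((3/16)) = -6953/39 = -178.28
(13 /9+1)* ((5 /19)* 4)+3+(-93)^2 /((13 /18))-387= 25773710 /2223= 11594.11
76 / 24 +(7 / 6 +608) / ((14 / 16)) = 9791 / 14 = 699.36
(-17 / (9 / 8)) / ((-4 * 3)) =34 / 27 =1.26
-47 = -47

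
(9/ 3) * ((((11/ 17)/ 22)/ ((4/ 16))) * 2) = 12/ 17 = 0.71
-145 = -145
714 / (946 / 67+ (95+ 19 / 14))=669732 / 103627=6.46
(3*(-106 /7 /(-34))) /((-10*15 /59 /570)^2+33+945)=199805919 /146250395837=0.00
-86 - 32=-118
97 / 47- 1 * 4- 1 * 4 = -279 / 47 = -5.94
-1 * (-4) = 4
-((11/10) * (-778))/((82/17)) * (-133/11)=-879529/410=-2145.19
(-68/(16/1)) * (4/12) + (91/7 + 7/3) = 167/12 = 13.92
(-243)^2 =59049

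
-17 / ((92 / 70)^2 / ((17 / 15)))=-70805 / 6348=-11.15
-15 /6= -5 /2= -2.50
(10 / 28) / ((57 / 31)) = 155 / 798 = 0.19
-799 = -799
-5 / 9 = -0.56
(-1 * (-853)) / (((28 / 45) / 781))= 29978685 / 28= 1070667.32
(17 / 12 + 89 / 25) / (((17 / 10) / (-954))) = -237387 / 85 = -2792.79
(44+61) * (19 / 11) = 181.36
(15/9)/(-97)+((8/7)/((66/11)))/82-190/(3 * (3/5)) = -26450773/250551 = -105.57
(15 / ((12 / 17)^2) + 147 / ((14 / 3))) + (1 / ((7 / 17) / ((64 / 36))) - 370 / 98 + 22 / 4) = 477311 / 7056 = 67.65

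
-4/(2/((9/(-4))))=9/2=4.50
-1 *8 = -8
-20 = -20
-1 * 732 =-732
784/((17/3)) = 2352/17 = 138.35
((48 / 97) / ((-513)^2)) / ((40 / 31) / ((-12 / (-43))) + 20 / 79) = 19592 / 50813693955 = 0.00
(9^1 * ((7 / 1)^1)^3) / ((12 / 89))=91581 / 4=22895.25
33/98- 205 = -20057/98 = -204.66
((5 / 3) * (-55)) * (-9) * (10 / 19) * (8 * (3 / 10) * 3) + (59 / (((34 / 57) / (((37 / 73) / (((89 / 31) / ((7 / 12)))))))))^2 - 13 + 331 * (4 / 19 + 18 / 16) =2856814231677025 / 780734822464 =3659.14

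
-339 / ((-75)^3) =113 / 140625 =0.00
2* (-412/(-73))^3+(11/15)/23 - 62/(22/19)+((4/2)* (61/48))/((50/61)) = 12170073596127/39368520400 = 309.13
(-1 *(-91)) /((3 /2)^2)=364 /9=40.44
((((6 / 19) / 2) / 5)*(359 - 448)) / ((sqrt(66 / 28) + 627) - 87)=-134568 / 25854991 + 89*sqrt(462) / 129274955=-0.01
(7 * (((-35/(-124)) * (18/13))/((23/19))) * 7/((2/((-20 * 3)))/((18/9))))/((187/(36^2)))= -11402143200/1733303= -6578.27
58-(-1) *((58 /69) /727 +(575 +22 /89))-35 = 2670883934 /4464507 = 598.25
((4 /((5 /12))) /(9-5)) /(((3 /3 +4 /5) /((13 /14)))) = 26 /21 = 1.24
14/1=14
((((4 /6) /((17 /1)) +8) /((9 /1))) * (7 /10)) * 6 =574 /153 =3.75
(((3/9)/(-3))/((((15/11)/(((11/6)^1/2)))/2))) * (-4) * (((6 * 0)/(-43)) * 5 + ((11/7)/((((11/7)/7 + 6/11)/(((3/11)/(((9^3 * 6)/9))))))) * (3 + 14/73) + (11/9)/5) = 147332383/993827475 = 0.15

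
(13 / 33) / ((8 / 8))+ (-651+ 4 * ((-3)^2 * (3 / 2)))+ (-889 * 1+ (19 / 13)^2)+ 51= -7988885 / 5577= -1432.47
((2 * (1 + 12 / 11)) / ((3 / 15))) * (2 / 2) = 230 / 11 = 20.91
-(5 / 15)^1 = -1 / 3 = -0.33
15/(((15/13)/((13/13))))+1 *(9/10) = 139/10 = 13.90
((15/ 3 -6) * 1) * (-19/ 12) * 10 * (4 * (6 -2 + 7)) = 2090/ 3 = 696.67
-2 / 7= -0.29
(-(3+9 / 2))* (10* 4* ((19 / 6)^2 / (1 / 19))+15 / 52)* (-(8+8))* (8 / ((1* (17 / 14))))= 3994832800 / 663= 6025388.84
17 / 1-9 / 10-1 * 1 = 151 / 10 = 15.10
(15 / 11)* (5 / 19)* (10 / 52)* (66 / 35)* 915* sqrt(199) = 205875* sqrt(199) / 1729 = 1679.71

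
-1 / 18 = -0.06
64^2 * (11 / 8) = 5632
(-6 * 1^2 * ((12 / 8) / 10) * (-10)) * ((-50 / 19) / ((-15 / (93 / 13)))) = 11.30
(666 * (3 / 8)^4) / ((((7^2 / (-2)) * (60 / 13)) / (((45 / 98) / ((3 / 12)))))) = -1051947 / 4917248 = -0.21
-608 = -608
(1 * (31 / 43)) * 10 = 310 / 43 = 7.21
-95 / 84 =-1.13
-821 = -821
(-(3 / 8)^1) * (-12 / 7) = 9 / 14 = 0.64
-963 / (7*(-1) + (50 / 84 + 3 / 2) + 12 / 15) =101115 / 431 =234.61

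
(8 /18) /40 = 1 /90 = 0.01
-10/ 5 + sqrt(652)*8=-2 + 16*sqrt(163)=202.27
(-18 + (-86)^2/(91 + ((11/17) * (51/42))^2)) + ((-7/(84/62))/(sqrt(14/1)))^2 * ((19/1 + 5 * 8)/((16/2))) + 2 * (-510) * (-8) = 596365160263/72402624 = 8236.79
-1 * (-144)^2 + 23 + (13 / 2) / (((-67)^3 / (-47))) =-12459407427 / 601526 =-20713.00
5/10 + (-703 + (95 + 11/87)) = -105683/174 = -607.37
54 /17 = 3.18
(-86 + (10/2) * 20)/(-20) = -7/10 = -0.70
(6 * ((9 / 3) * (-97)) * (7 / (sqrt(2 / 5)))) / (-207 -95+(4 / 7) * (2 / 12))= 128331 * sqrt(10) / 6340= 64.01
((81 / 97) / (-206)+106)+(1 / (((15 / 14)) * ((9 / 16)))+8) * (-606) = -5168108161 / 899190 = -5747.52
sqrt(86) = 9.27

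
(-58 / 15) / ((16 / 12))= -29 / 10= -2.90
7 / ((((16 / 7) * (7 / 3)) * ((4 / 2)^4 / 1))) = 0.08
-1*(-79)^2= -6241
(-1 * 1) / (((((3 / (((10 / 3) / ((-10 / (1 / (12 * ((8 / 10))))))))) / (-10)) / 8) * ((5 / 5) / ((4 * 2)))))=-200 / 27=-7.41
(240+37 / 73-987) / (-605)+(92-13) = 322139 / 4015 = 80.23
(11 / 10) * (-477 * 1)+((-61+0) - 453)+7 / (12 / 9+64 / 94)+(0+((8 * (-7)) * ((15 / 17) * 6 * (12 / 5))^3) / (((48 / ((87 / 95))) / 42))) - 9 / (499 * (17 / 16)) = -1231353361924591 / 13228763452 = -93081.52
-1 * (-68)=68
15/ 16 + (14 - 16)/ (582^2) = 1270207/ 1354896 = 0.94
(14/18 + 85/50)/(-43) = -0.06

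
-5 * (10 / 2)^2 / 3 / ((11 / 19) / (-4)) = 9500 / 33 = 287.88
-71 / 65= -1.09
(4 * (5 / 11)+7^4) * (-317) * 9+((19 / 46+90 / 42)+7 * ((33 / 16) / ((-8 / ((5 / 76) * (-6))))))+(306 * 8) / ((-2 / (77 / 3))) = -59322620658365 / 8614144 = -6886653.00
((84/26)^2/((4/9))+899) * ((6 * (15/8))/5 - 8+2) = -584625/169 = -3459.32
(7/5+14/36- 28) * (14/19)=-16513/855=-19.31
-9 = -9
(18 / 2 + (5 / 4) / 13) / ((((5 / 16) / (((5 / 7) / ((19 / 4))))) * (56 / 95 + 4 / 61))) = 577060 / 86359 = 6.68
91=91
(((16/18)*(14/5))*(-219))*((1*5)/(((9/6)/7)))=-114464/9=-12718.22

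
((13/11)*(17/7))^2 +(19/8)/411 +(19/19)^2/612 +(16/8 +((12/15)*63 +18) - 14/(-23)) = 9061521319057/114335547480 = 79.25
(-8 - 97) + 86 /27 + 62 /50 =-67888 /675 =-100.57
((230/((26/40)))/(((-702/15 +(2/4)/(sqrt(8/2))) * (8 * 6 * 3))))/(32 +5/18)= -11500/7031843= -0.00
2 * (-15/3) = -10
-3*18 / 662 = -0.08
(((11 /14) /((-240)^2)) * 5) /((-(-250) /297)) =363 /4480000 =0.00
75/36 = 25/12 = 2.08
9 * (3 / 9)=3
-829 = -829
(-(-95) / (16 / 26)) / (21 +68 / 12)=741 / 128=5.79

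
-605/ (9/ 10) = -6050/ 9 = -672.22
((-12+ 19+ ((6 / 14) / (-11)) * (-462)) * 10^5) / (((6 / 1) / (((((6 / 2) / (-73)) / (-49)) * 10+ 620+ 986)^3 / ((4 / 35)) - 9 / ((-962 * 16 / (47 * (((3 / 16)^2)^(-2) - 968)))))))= 1282353787950724602127757187500 / 84911716633653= 15102200718463513.45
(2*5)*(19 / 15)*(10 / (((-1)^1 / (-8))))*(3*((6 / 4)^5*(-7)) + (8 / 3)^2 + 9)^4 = 276043111718960695295 / 644972544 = 427992035144.62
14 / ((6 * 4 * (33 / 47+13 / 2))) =0.08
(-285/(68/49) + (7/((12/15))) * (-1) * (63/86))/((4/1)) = -1238475/23392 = -52.94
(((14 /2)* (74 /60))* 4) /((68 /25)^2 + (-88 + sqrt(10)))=-543641000 /1266917563 - 20234375* sqrt(10) /3800752689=-0.45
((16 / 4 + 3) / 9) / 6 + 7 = 385 / 54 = 7.13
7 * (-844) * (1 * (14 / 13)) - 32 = -83128 / 13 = -6394.46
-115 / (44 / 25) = -65.34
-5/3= -1.67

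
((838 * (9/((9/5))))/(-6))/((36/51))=-35615/36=-989.31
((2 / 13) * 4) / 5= 8 / 65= 0.12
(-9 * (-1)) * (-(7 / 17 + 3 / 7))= -900 / 119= -7.56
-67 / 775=-0.09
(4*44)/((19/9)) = 1584/19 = 83.37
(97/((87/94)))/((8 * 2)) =4559/696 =6.55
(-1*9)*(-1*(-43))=-387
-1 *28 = -28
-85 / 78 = -1.09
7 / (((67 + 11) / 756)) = 882 / 13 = 67.85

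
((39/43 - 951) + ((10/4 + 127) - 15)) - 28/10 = -360509/430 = -838.39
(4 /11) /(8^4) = 1 /11264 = 0.00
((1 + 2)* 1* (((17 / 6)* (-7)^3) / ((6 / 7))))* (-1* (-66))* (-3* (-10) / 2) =-6734805 / 2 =-3367402.50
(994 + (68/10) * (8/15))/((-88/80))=-13604/15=-906.93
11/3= 3.67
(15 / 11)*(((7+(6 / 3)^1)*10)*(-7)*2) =-1718.18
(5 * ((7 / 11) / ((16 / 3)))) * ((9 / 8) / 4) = 945 / 5632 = 0.17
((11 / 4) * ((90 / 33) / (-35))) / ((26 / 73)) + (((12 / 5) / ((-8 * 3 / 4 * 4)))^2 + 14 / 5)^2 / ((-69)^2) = -2599462049 / 4332510000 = -0.60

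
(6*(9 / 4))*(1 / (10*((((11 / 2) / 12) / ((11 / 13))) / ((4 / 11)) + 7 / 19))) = 12312 / 16945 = 0.73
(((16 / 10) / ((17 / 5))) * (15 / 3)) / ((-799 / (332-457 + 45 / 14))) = 34100 / 95081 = 0.36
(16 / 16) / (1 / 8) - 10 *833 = -8322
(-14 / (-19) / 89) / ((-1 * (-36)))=7 / 30438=0.00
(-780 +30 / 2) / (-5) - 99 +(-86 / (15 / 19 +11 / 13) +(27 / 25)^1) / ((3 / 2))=148979 / 7575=19.67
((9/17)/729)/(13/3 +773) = 1/1070388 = 0.00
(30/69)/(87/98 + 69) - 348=-54818416/157527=-347.99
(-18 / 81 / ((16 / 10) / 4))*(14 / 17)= -70 / 153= -0.46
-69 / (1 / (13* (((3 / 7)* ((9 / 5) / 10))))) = -24219 / 350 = -69.20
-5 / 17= -0.29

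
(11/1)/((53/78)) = 858/53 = 16.19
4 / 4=1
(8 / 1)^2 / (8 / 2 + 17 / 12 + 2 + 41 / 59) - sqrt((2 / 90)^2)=2033297 / 258435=7.87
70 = 70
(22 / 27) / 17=22 / 459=0.05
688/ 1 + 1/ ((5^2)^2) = 430001/ 625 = 688.00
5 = 5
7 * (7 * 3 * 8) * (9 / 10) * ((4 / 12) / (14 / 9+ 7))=2268 / 55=41.24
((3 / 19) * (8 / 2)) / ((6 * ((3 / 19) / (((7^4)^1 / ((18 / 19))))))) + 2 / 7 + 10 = 321277 / 189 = 1699.88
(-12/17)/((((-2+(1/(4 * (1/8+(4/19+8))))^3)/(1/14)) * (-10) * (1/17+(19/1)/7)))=-2033901163/2237261099700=-0.00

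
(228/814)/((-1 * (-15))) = 0.02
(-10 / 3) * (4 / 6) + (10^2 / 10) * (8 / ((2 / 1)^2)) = 17.78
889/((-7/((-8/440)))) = 127/55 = 2.31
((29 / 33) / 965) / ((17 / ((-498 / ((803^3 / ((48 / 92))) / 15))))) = -173304 / 429806904101311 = -0.00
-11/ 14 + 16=213/ 14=15.21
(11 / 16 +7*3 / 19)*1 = 545 / 304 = 1.79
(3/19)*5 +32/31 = 1073/589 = 1.82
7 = 7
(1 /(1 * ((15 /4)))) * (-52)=-208 /15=-13.87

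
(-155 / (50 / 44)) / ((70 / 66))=-22506 / 175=-128.61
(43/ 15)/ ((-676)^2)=43/ 6854640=0.00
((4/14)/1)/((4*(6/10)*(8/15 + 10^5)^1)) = 0.00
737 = 737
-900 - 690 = -1590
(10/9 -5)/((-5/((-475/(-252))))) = 475/324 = 1.47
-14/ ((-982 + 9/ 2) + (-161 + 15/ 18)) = 42/ 3413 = 0.01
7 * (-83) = -581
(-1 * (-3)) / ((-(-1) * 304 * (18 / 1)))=1 / 1824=0.00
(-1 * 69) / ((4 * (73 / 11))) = -759 / 292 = -2.60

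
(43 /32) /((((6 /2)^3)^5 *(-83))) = -43 /38110696992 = -0.00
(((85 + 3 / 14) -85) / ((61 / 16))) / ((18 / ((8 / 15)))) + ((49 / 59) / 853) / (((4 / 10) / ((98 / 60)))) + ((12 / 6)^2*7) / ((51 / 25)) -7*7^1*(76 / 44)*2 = -112509599959073 / 723340912140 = -155.54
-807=-807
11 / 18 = 0.61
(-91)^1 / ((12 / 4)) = -91 / 3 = -30.33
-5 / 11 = -0.45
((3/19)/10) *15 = 9/38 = 0.24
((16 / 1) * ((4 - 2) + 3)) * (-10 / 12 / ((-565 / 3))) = 40 / 113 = 0.35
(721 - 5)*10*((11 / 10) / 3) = 7876 / 3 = 2625.33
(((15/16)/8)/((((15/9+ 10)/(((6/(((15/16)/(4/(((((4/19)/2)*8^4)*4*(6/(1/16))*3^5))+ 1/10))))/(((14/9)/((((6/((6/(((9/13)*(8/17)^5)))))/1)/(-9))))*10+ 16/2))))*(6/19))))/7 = -1815480077/5465112843859200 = -0.00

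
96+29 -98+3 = 30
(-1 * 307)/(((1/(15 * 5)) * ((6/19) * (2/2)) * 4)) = -18228.12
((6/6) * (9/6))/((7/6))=1.29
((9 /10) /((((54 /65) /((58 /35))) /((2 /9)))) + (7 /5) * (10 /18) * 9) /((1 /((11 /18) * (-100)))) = -769120 /1701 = -452.16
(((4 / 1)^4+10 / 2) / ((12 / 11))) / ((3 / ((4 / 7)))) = 319 / 7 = 45.57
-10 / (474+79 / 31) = -310 / 14773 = -0.02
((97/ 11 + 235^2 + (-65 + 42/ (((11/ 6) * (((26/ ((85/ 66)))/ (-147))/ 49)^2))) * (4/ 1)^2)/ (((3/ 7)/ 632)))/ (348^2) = 2905507203317152/ 5107689873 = 568849.57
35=35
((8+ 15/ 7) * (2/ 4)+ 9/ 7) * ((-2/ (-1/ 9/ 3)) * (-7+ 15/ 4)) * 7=-7809.75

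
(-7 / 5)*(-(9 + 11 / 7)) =74 / 5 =14.80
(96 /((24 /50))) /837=200 /837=0.24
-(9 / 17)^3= -0.15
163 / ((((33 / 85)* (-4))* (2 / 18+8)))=-41565 / 3212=-12.94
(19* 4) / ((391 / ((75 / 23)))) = 5700 / 8993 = 0.63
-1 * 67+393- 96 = 230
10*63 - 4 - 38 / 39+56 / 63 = 73232 / 117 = 625.91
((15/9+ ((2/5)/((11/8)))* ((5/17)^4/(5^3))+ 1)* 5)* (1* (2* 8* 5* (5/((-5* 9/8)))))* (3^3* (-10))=235196672000/918731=256001.67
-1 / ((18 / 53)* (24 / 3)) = -53 / 144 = -0.37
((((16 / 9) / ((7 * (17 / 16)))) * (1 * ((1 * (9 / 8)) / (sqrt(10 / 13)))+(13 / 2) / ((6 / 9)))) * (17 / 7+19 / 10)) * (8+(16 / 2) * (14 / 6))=12928 * sqrt(130) / 4165+672256 / 2499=304.40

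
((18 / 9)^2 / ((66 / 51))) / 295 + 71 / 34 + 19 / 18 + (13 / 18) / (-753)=2357749637 / 747706410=3.15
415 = 415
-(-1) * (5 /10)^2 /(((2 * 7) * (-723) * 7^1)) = -1 /283416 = -0.00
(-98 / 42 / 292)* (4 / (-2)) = 7 / 438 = 0.02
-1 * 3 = -3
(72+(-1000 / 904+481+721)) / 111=143837 / 12543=11.47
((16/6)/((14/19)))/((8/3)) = 19/14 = 1.36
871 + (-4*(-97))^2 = 151415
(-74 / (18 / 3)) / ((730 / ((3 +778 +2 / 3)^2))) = -40692785 / 3942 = -10322.88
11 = 11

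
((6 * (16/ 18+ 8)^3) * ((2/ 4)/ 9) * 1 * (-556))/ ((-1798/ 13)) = 1850368000/ 1966113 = 941.13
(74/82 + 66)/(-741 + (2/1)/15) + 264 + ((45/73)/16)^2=164043356741433/621585473792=263.91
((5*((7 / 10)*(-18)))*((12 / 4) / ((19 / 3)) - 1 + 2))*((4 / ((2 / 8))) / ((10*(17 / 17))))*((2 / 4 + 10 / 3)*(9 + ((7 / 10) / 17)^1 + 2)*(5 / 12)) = -4230758 / 1615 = -2619.66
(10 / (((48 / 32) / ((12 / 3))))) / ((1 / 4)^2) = 1280 / 3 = 426.67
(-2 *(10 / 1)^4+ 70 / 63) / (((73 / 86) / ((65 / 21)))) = -1006144100 / 13797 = -72924.85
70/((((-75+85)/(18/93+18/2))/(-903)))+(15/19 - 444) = -34489266/589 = -58555.63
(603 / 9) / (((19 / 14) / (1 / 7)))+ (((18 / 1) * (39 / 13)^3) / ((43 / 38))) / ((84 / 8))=274262 / 5719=47.96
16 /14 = 8 /7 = 1.14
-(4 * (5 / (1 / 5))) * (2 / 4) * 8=-400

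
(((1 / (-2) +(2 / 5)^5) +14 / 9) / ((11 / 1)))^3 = 215471232062351 / 236889404296875000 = 0.00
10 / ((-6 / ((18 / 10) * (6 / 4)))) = -9 / 2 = -4.50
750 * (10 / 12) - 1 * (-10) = 635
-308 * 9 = -2772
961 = 961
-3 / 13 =-0.23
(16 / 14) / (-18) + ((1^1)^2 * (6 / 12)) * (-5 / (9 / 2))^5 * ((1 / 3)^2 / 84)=-721088 / 11160261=-0.06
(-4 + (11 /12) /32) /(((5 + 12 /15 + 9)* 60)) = -1525 /340992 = -0.00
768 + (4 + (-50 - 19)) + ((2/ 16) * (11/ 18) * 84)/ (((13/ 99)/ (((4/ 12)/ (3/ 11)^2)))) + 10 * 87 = 838651/ 468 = 1791.99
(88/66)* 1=4/3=1.33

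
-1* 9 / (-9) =1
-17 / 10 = -1.70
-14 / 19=-0.74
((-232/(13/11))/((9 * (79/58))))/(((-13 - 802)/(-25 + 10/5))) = -3404368/7533045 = -0.45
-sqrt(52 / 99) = -2* sqrt(143) / 33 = -0.72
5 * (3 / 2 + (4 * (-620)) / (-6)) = 12445 / 6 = 2074.17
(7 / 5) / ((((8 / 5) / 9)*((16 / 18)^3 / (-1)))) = -45927 / 4096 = -11.21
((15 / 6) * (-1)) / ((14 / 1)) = -5 / 28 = -0.18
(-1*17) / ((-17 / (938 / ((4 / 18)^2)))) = 37989 / 2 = 18994.50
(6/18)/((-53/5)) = -5/159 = -0.03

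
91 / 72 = 1.26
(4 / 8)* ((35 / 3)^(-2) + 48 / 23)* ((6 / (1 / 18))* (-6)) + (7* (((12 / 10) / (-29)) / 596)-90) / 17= -2830655294787 / 4139301950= -683.85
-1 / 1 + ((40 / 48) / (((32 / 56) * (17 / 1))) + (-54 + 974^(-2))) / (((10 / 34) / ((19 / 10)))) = -99407724229 / 284602800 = -349.29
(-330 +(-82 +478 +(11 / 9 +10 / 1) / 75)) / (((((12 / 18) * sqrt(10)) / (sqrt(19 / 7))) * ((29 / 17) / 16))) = 3036268 * sqrt(1330) / 228375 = 484.86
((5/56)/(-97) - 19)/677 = -103213/3677464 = -0.03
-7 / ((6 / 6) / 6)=-42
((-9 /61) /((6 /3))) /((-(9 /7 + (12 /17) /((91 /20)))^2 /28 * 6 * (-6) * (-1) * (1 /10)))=83762315 /303074901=0.28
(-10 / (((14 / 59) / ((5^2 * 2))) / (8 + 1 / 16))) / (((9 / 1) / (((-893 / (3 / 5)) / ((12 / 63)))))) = 1415963125 / 96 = 14749615.89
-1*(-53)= 53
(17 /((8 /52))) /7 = 221 /14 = 15.79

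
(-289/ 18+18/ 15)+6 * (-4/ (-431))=-574087/ 38790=-14.80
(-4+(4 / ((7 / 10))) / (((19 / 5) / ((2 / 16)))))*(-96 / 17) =48672 / 2261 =21.53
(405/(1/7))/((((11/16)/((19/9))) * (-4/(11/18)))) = -1330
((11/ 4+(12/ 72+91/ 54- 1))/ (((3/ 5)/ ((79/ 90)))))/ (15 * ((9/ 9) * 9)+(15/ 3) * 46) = 30731/ 2128680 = 0.01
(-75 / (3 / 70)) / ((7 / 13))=-3250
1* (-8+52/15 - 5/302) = -20611/4530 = -4.55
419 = 419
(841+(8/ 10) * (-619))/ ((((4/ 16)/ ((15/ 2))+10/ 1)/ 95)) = 140790/ 43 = 3274.19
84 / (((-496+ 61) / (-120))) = 672 / 29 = 23.17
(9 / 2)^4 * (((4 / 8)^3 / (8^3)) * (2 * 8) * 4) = 6561 / 1024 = 6.41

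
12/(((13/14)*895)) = 168/11635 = 0.01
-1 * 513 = -513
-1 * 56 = -56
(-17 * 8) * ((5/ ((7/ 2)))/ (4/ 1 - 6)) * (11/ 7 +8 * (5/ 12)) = 70040/ 147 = 476.46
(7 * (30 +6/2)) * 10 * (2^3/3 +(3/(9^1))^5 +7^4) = 449750840/81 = 5552479.51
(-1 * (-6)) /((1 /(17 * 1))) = 102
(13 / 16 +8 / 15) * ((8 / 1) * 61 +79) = 61047 / 80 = 763.09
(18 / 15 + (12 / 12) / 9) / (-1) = -59 / 45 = -1.31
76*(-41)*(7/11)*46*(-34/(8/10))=42642460/11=3876587.27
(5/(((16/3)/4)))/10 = 3/8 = 0.38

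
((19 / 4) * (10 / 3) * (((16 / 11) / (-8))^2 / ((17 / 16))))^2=9241600 / 38081241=0.24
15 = 15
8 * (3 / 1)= 24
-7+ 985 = 978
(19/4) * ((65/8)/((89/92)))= 28405/712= 39.89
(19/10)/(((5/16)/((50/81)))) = 304/81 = 3.75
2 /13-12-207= -2845 /13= -218.85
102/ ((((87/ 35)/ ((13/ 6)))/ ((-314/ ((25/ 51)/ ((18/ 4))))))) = -37160487/ 145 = -256279.22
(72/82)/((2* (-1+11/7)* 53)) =63/4346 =0.01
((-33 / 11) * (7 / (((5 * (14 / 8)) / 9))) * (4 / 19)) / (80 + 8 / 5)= -18 / 323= -0.06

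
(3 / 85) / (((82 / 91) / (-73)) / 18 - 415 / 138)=-8250606 / 703155785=-0.01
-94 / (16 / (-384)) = 2256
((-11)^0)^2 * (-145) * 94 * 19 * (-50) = 12948500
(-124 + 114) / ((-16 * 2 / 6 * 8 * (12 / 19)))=95 / 256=0.37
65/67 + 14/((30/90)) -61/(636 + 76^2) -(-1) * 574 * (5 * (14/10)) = 1744604933/429604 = 4060.96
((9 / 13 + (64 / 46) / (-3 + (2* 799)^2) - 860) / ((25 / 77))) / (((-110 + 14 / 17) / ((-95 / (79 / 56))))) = -114225801688593749 / 69969586696360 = -1632.51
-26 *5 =-130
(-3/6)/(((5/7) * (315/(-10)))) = 1/45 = 0.02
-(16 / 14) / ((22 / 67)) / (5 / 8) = -5.57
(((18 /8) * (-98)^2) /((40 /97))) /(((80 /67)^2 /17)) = 159957618849 /256000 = 624834.45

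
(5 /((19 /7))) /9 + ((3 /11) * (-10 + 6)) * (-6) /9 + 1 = 3634 /1881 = 1.93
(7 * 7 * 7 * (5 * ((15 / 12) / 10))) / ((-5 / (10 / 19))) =-1715 / 76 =-22.57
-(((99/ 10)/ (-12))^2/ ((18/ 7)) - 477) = 1525553/ 3200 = 476.74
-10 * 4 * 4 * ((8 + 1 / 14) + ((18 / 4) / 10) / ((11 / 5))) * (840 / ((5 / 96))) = -234915840 / 11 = -21355985.45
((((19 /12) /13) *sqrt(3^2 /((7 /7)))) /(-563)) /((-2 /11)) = 209 /58552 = 0.00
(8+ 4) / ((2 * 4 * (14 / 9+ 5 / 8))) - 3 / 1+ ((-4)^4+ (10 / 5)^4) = 42341 / 157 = 269.69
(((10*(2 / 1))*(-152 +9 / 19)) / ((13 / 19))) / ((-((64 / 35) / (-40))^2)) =440846875 / 208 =2119456.13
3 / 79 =0.04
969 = 969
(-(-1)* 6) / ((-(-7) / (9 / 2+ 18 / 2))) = 81 / 7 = 11.57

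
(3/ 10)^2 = 9/ 100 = 0.09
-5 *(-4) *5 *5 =500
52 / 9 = 5.78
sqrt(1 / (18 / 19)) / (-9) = -sqrt(38) / 54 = -0.11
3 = 3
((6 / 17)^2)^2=1296 / 83521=0.02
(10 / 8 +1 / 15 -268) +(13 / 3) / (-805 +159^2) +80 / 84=-113820463 / 428330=-265.73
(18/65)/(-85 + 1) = -3/910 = -0.00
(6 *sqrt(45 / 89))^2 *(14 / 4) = 5670 / 89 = 63.71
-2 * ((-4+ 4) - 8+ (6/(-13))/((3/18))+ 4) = 176/13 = 13.54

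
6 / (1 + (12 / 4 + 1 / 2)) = 4 / 3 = 1.33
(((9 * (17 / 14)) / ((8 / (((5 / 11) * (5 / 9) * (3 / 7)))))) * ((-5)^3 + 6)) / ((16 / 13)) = -281775 / 19712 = -14.29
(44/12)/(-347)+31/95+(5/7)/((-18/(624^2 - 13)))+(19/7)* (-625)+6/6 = -71217560143/4153590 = -17146.03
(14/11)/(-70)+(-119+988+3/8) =382517/440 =869.36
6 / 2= 3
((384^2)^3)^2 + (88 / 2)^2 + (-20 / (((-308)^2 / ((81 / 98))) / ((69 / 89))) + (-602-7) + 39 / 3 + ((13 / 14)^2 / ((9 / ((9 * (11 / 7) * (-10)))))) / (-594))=57411114875116885148704094639338151680739 / 5584975704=10279563944029090291760400000000.00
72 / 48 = 3 / 2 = 1.50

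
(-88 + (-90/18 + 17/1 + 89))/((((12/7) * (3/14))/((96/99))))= 10192/297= 34.32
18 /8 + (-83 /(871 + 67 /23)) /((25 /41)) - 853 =-106895036 /125625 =-850.91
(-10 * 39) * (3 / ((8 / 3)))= -1755 / 4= -438.75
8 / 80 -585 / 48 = -967 / 80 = -12.09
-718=-718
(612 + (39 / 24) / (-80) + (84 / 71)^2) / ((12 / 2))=1978909187 / 19357440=102.23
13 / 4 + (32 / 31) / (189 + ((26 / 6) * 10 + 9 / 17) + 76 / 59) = 17770177 / 5460340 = 3.25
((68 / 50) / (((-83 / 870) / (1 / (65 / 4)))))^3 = -13251482578944 / 19628375609375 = -0.68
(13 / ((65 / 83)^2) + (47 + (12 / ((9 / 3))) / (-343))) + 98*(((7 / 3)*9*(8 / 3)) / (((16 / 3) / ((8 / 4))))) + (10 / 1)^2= 248164002 / 111475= 2226.19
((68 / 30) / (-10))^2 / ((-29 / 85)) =-4913 / 32625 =-0.15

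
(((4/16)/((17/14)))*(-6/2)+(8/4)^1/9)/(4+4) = -121/2448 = -0.05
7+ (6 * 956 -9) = 5734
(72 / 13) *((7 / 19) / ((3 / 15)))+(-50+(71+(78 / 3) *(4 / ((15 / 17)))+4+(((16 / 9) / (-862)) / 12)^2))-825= -112376018863252 / 167243414715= -671.93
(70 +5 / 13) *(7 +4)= 10065 / 13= 774.23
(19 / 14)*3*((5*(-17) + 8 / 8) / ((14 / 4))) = -97.71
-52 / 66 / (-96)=13 / 1584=0.01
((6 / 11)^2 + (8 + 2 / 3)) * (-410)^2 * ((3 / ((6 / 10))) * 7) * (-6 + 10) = 76579636000 / 363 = 210963184.57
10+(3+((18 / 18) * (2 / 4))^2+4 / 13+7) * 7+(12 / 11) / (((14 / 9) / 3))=344375 / 4004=86.01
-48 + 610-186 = 376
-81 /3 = -27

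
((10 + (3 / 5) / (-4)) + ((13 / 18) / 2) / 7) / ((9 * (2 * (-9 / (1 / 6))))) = -3119 / 306180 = -0.01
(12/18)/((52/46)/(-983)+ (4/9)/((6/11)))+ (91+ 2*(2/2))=23299845/248348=93.82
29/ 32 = 0.91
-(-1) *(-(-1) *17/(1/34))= 578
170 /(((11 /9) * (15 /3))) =306 /11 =27.82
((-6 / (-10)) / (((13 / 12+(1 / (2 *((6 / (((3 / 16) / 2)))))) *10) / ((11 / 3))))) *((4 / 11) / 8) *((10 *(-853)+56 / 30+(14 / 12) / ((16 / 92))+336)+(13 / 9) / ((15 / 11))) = -7071292 / 10035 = -704.66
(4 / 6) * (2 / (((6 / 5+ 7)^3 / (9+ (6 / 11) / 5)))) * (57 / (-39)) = -317300 / 9855703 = -0.03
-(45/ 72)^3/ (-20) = 25/ 2048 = 0.01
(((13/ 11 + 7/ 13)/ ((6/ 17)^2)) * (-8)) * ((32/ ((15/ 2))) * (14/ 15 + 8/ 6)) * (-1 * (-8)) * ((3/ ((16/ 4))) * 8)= -1650139136/ 32175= -51286.38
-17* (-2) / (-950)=-17 / 475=-0.04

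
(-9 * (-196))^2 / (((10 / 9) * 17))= 14002632 / 85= 164736.85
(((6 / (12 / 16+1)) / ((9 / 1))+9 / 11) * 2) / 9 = 554 / 2079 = 0.27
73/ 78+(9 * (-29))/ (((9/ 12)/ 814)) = -22095143/ 78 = -283271.06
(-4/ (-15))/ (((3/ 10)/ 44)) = 352/ 9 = 39.11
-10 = -10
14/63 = 2/9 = 0.22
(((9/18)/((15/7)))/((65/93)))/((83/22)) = 2387/26975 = 0.09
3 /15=1 /5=0.20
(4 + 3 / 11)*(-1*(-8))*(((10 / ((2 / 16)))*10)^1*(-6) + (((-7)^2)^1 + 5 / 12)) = -162383.58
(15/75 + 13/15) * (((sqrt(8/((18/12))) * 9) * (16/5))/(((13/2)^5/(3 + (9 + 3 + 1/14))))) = 3457024 * sqrt(3)/64976275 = 0.09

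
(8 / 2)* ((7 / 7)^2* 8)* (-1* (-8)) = 256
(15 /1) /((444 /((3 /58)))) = 15 /8584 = 0.00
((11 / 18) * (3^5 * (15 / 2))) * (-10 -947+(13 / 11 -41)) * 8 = -8881650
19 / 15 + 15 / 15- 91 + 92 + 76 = 1189 / 15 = 79.27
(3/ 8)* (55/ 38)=165/ 304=0.54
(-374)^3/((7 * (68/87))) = -66930666/7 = -9561523.71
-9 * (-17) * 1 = 153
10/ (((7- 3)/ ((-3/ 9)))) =-5/ 6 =-0.83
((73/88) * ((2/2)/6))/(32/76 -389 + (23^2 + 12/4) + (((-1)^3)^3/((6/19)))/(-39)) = 0.00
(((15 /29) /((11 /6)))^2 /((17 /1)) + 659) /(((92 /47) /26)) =696562352213 /79577102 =8753.30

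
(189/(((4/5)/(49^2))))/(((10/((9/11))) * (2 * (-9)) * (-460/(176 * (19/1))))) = 18743.46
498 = 498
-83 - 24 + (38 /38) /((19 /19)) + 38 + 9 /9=-67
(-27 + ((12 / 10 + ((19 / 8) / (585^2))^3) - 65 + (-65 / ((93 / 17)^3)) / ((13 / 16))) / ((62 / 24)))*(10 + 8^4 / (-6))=34901.93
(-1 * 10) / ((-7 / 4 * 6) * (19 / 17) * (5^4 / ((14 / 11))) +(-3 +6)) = 680 / 391671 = 0.00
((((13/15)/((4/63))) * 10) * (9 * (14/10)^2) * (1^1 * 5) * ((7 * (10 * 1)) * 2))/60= 280917/10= 28091.70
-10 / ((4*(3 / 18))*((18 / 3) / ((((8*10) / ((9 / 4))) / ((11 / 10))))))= -8000 / 99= -80.81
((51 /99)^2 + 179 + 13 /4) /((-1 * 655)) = -795037 /2853180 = -0.28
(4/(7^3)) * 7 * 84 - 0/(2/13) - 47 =-281/7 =-40.14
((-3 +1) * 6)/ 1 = -12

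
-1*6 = -6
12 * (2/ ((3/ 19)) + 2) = 176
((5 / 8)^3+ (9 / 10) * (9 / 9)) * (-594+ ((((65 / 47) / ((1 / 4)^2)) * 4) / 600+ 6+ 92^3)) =401683502279 / 451200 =890255.99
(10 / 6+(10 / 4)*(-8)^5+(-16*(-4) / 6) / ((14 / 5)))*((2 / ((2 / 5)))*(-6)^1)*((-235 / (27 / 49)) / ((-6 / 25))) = 353717153125 / 81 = 4366878433.64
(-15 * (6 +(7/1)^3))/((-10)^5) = 1047/20000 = 0.05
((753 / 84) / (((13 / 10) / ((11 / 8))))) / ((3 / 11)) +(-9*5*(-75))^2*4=199017151855 / 4368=45562534.77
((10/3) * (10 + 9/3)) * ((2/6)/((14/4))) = 260/63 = 4.13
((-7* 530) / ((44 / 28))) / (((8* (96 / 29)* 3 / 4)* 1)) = -376565 / 3168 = -118.87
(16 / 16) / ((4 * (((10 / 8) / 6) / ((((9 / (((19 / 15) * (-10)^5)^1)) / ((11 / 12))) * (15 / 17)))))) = -729 / 8882500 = -0.00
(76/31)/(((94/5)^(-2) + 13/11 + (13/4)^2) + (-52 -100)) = -29547584/1690370015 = -0.02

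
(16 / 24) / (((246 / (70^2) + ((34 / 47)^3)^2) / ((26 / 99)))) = 1373272032914600 / 1517852448486099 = 0.90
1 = 1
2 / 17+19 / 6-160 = -156.72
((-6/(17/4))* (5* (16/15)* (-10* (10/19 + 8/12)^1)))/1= 5120/57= 89.82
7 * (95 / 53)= 665 / 53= 12.55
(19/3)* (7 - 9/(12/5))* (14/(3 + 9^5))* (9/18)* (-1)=-13/5328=-0.00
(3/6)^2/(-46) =-1/184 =-0.01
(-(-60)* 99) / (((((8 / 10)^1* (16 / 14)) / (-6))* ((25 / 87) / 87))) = -47207853 / 4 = -11801963.25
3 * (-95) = -285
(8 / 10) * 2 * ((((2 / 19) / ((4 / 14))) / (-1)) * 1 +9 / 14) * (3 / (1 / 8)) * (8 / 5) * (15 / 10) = 84096 / 3325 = 25.29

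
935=935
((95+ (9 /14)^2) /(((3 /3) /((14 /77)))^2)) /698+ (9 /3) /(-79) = -10937947 /326936918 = -0.03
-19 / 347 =-0.05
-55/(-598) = 55/598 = 0.09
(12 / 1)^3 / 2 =864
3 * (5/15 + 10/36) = 11/6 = 1.83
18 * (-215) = -3870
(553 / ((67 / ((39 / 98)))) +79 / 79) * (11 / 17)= 44209 / 15946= 2.77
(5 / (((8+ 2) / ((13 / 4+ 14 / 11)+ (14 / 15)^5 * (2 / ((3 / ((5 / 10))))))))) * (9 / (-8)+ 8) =477011131 / 29160000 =16.36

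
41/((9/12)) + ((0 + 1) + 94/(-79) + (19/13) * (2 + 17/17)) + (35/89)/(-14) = 32265251/548418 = 58.83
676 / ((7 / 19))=12844 / 7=1834.86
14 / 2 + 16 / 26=99 / 13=7.62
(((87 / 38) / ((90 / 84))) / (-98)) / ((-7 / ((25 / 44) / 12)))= 145 / 983136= 0.00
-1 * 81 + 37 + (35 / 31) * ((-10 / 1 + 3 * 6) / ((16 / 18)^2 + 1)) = -35020 / 899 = -38.95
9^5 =59049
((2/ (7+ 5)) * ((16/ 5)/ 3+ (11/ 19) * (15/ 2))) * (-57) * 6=-3083/ 10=-308.30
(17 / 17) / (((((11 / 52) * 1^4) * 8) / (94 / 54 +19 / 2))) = 7891 / 1188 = 6.64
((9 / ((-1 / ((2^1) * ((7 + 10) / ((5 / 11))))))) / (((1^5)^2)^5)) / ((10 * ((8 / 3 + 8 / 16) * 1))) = -10098 / 475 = -21.26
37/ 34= 1.09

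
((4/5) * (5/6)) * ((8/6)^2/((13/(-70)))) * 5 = -11200/351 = -31.91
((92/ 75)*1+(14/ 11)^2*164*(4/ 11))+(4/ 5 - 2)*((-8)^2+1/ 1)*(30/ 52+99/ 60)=-15147901/ 199650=-75.87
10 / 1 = 10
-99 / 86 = -1.15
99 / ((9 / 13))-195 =-52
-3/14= -0.21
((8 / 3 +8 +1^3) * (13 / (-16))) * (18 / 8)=-1365 / 64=-21.33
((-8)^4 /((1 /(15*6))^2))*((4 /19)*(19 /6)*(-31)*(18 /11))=-12342067200 /11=-1122006109.09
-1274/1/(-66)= 637/33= 19.30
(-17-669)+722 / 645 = -441748 / 645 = -684.88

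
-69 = -69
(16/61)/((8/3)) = 6/61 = 0.10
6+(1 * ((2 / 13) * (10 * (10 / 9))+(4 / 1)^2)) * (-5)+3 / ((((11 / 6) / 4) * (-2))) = -110450 / 1287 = -85.82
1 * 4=4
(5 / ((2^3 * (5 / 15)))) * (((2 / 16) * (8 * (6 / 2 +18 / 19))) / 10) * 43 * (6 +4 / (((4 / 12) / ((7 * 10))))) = 26924.51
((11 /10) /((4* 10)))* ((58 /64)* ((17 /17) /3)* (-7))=-2233 /38400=-0.06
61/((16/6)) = 183/8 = 22.88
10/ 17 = 0.59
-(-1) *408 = 408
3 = 3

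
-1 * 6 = -6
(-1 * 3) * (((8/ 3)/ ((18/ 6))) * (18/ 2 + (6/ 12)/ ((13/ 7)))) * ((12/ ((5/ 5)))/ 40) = -482/ 65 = -7.42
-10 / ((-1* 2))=5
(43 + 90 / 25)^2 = 54289 / 25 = 2171.56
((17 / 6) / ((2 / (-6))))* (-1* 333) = 5661 / 2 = 2830.50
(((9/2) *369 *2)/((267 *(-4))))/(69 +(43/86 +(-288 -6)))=1107/79922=0.01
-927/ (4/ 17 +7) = -5253/ 41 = -128.12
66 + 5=71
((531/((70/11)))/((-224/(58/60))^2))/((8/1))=545809/2809856000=0.00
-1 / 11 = -0.09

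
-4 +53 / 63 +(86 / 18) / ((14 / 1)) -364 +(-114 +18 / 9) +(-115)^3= -1521353.82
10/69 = 0.14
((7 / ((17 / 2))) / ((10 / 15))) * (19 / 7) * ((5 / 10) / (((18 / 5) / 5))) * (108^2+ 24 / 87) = 40168850 / 1479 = 27159.47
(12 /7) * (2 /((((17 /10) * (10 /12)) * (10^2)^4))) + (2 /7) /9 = 15178583 /478125000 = 0.03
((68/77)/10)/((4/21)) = 51/110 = 0.46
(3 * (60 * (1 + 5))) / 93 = 360 / 31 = 11.61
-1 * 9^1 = -9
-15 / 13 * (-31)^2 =-14415 / 13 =-1108.85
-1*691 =-691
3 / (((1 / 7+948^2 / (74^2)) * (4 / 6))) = 86247 / 3148202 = 0.03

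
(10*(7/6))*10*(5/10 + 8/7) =575/3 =191.67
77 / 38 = 2.03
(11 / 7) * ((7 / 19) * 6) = 66 / 19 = 3.47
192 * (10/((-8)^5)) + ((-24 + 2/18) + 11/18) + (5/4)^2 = -50167/2304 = -21.77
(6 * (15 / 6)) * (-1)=-15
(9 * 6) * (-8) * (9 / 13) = -3888 / 13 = -299.08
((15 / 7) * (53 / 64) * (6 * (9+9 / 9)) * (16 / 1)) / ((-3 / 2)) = -7950 / 7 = -1135.71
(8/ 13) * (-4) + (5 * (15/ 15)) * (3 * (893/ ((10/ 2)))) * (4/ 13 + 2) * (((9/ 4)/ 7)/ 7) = 358529/ 1274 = 281.42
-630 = -630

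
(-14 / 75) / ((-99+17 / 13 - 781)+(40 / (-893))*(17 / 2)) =162526 / 765386925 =0.00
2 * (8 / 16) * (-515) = -515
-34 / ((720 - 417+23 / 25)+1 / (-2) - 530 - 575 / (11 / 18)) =18700 / 642119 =0.03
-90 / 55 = -18 / 11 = -1.64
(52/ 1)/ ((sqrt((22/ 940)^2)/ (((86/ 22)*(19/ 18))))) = 9167.81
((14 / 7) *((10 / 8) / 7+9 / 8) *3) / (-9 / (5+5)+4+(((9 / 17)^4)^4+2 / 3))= 159852015311565662960085 / 76982783815784303710162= 2.08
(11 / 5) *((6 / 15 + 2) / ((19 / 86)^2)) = 976272 / 9025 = 108.17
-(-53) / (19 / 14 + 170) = 742 / 2399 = 0.31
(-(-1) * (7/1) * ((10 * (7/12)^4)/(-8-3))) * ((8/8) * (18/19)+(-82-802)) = 704969615/1083456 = 650.67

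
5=5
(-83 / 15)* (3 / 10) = -83 / 50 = -1.66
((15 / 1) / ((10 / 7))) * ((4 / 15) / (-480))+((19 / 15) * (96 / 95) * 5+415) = 505673 / 1200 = 421.39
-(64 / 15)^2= -18.20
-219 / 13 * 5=-1095 / 13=-84.23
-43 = -43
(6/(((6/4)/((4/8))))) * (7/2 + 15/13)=121/13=9.31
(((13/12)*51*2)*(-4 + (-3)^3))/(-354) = 6851/708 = 9.68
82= 82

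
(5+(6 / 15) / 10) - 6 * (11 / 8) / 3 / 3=1237 / 300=4.12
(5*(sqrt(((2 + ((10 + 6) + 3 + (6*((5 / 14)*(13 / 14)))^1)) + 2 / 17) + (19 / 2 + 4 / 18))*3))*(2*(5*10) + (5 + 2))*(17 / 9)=1070*sqrt(1046027) / 63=17370.59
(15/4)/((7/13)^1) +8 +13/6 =1439/84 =17.13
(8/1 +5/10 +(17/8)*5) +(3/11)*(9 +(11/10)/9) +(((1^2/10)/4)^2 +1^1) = 1193993/52800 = 22.61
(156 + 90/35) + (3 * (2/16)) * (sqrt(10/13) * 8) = 3 * sqrt(130)/13 + 1110/7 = 161.20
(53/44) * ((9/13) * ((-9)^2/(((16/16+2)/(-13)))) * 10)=-64395/22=-2927.05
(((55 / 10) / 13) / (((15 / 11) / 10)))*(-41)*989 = -125805.87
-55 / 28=-1.96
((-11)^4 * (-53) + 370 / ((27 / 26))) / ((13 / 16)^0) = -20941651 / 27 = -775616.70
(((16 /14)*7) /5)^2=2.56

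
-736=-736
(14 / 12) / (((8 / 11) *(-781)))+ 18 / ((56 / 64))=490703 / 23856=20.57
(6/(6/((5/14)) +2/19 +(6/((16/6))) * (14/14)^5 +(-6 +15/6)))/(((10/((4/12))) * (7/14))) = 152/5949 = 0.03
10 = 10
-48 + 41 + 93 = 86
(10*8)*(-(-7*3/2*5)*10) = 42000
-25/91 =-0.27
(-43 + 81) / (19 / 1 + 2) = 38 / 21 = 1.81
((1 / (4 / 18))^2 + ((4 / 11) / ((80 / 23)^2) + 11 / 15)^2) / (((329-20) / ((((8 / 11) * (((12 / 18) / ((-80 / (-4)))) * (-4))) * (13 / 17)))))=-755019385237 / 151021648800000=-0.00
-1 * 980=-980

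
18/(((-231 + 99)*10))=-3/220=-0.01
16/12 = 4/3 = 1.33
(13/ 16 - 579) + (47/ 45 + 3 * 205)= 27257/ 720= 37.86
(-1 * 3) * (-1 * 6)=18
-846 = -846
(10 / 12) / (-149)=-5 / 894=-0.01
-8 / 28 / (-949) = 2 / 6643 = 0.00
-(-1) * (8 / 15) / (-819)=-8 / 12285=-0.00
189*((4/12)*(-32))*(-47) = 94752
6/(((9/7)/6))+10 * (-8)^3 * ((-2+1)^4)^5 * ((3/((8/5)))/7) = -9404/7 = -1343.43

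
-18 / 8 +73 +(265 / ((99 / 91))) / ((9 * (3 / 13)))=2010439 / 10692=188.03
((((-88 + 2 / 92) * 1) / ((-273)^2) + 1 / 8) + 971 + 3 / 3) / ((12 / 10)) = 22218434285 / 27426672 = 810.10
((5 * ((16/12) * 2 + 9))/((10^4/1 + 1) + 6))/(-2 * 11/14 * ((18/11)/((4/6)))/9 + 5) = 1225/960672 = 0.00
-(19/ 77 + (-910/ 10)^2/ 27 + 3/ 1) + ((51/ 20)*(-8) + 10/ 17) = -58273931/ 176715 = -329.76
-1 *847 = -847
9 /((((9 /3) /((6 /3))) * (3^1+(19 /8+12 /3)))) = 16 /25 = 0.64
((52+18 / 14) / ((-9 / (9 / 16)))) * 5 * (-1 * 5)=9325 / 112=83.26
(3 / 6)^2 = 1 / 4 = 0.25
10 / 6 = 5 / 3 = 1.67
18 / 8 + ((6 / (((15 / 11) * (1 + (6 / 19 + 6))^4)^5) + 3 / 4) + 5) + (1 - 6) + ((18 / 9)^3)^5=60134089499293473484720851020887388032184468587202677 / 1834978776945881220735062805994835847668929003125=32771.00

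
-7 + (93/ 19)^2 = 6122/ 361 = 16.96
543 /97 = 5.60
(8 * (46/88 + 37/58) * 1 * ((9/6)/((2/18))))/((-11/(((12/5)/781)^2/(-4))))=1439532/53508828725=0.00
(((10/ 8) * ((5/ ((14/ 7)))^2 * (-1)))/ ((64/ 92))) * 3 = -8625/ 256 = -33.69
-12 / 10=-6 / 5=-1.20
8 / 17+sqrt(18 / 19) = 8 / 17+3*sqrt(38) / 19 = 1.44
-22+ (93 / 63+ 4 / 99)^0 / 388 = -8535 / 388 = -22.00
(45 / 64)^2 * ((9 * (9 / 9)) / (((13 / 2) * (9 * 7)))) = 2025 / 186368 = 0.01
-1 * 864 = -864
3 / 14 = 0.21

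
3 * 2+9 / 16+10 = 16.56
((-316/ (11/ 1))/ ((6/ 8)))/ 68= -316/ 561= -0.56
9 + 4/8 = 19/2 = 9.50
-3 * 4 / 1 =-12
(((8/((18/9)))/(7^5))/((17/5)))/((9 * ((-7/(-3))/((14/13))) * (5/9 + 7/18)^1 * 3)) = 80/63143899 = 0.00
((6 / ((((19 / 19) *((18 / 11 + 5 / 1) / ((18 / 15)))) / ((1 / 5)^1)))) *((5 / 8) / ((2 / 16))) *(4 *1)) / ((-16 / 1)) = -99 / 365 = -0.27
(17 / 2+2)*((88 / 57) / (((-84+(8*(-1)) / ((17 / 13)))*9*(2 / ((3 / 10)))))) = -1309 / 436620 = -0.00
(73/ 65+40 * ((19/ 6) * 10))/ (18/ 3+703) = 247219/ 138255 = 1.79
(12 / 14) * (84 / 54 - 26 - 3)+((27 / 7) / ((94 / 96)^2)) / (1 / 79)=13652050 / 46389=294.29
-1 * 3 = -3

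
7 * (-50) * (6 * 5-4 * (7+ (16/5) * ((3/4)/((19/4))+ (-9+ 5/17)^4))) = 25735304.69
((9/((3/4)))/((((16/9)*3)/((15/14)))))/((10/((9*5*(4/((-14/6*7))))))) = -3645/1372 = -2.66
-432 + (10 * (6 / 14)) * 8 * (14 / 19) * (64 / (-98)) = -417552 / 931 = -448.50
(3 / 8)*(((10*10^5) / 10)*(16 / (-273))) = -2197.80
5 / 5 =1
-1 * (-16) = 16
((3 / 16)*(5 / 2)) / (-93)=-5 / 992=-0.01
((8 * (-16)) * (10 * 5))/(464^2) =-25/841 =-0.03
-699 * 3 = -2097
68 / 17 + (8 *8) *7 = 452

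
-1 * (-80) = 80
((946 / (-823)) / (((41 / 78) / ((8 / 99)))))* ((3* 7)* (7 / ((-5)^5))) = 876512 / 105446875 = 0.01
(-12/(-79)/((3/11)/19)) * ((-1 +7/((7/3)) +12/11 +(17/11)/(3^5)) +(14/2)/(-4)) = 273695/19197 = 14.26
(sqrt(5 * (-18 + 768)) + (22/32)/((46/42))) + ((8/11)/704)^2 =13528307/21551552 + 25 * sqrt(6) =61.86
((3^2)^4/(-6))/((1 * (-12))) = 729/8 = 91.12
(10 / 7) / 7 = 10 / 49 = 0.20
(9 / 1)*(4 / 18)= 2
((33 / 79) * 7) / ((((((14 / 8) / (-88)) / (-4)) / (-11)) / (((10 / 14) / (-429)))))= 77440 / 7189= 10.77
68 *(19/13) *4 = 397.54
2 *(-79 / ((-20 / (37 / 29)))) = 2923 / 290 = 10.08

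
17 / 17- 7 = -6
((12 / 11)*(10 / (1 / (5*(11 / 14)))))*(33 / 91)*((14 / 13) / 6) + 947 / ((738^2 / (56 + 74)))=971482165 / 322156926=3.02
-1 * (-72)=72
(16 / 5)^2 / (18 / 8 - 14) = -1024 / 1175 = -0.87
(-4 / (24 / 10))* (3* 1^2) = -5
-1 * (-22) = 22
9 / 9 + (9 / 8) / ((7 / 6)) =55 / 28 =1.96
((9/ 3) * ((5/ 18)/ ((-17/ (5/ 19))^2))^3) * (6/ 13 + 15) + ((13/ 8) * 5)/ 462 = 25908102550849382285/ 1473174568514711606544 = 0.02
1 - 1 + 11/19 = 11/19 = 0.58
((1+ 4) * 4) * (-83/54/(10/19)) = -1577/27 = -58.41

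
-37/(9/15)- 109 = -512/3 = -170.67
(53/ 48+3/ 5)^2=167281/ 57600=2.90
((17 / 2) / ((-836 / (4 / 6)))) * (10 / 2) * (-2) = 85 / 1254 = 0.07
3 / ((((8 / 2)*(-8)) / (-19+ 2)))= 51 / 32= 1.59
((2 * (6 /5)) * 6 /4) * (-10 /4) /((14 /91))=-117 /2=-58.50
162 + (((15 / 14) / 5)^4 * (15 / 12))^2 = 3825245397177 / 23612624896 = 162.00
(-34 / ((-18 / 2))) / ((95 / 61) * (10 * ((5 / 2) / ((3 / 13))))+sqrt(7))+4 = 5750204587 / 1429546803 - 63257 * sqrt(7) / 476515601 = 4.02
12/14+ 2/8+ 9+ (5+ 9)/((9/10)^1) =6467/252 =25.66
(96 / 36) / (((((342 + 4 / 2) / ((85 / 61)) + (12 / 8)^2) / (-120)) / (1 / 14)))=-0.09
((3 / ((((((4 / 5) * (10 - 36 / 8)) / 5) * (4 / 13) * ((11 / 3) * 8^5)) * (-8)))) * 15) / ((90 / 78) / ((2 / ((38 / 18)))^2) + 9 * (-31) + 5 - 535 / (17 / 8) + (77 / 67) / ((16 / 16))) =17540742375 / 53091087109586944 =0.00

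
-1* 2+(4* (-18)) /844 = -440 /211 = -2.09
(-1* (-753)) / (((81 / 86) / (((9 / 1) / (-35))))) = -21586 / 105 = -205.58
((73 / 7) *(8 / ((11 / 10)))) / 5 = 1168 / 77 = 15.17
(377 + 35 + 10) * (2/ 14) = 422/ 7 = 60.29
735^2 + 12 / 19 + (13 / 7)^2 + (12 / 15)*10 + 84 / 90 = 7544423864 / 13965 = 540238.01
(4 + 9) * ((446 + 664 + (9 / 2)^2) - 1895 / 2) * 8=19006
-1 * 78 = -78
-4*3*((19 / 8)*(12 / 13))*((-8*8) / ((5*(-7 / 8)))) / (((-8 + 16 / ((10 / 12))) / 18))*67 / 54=-488832 / 637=-767.40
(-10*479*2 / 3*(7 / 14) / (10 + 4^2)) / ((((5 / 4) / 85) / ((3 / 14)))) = -81430 / 91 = -894.84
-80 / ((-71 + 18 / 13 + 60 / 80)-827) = 832 / 9317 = 0.09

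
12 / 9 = 1.33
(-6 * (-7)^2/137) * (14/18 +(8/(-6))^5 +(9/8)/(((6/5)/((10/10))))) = 476035/88776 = 5.36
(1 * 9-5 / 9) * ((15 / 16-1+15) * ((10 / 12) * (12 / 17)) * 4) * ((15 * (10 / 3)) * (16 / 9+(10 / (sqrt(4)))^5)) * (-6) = -127788281000 / 459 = -278405840.96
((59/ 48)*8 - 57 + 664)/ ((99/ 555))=684685/ 198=3458.01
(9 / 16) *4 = 9 / 4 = 2.25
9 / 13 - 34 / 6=-194 / 39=-4.97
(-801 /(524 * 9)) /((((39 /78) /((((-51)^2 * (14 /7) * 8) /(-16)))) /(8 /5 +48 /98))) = 1846.43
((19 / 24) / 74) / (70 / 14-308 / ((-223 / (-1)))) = 4237 / 1433232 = 0.00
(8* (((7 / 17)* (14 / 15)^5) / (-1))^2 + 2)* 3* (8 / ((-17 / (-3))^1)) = 3573534004254736 / 314787041015625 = 11.35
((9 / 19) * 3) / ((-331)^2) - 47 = -97837946 / 2081659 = -47.00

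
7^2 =49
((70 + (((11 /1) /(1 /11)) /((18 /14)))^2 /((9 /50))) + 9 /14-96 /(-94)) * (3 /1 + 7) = 118185660475 /239841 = 492766.71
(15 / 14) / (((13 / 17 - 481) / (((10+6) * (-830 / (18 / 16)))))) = 1128800 / 42861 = 26.34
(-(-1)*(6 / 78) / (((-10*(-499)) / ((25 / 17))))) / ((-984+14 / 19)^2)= 1805 / 76978518835192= 0.00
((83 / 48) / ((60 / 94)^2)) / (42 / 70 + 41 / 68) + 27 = 26969779 / 883440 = 30.53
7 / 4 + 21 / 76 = 77 / 38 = 2.03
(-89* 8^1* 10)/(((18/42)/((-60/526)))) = 498400/263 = 1895.06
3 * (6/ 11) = 18/ 11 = 1.64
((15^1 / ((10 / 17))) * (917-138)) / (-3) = -13243 / 2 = -6621.50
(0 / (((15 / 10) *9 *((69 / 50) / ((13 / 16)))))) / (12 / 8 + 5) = 0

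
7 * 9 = 63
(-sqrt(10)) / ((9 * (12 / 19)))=-19 * sqrt(10) / 108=-0.56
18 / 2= 9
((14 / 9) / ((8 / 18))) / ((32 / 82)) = 287 / 32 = 8.97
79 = 79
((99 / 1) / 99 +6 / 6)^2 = 4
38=38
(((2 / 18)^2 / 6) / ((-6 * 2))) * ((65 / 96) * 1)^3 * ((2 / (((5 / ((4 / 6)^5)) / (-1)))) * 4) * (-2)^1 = -54925 / 2448880128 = -0.00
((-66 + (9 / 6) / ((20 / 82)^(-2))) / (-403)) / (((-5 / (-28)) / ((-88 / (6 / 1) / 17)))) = -45500224 / 57582655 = -0.79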